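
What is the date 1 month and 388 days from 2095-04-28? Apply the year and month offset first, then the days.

June 19, 2096

Counting forward 1 month and 388 days from April 28, 2095: first the month/year part, then the days.
month 4 + 1 = 5 → May 2095.
Day 28 is valid in May, giving May 28, 2095.
Now add 388 days from May 28, 2095.
May has 31 days, so 31 − 28 = 3 days remain after May 28, 2095; 388 − 3 = 385 left.
June 2095 has 30 days: 385 − 30 = 355 left.
July 2095 has 31 days: 355 − 31 = 324 left.
August 2095 has 31 days: 324 − 31 = 293 left.
September 2095 has 30 days: 293 − 30 = 263 left.
October 2095 has 31 days: 263 − 31 = 232 left.
November 2095 has 30 days: 232 − 30 = 202 left.
December 2095 has 31 days: 202 − 31 = 171 left.
January 2096 has 31 days: 171 − 31 = 140 left.
February 2096 has 29 days (2096 is a leap year): 140 − 29 = 111 left.
March 2096 has 31 days: 111 − 31 = 80 left.
April 2096 has 30 days: 80 − 30 = 50 left.
May 2096 has 31 days: 50 − 31 = 19 left.
19 days into June 2096 → June 19, 2096.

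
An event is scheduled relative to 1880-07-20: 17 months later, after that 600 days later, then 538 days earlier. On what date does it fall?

Counting forward 17 months from July 20, 1880:
month 7 + 17 = 24, which is month 12 of year 1881 → December 1881.
Day 20 is valid in December, giving December 20, 1881.
Adding 600 days from December 20, 1881:
December has 31 days, so 31 − 20 = 11 days remain after December 20, 1881; 600 − 11 = 589 left.
January 1882 has 31 days: 589 − 31 = 558 left.
February 1882 has 28 days (1882 is not a leap year): 558 − 28 = 530 left.
March 1882 has 31 days: 530 − 31 = 499 left.
April 1882 has 30 days: 499 − 30 = 469 left.
May 1882 has 31 days: 469 − 31 = 438 left.
June 1882 has 30 days: 438 − 30 = 408 left.
July 1882 has 31 days: 408 − 31 = 377 left.
August 1882 has 31 days: 377 − 31 = 346 left.
September 1882 has 30 days: 346 − 30 = 316 left.
October 1882 has 31 days: 316 − 31 = 285 left.
November 1882 has 30 days: 285 − 30 = 255 left.
December 1882 has 31 days: 255 − 31 = 224 left.
January 1883 has 31 days: 224 − 31 = 193 left.
February 1883 has 28 days (1883 is not a leap year): 193 − 28 = 165 left.
March 1883 has 31 days: 165 − 31 = 134 left.
April 1883 has 30 days: 134 − 30 = 104 left.
May 1883 has 31 days: 104 − 31 = 73 left.
June 1883 has 30 days: 73 − 30 = 43 left.
July 1883 has 31 days: 43 − 31 = 12 left.
12 days into August 1883 → August 12, 1883.
Counting back 538 days from August 12, 1883:
Going back 12 days from August 12, 1883 reaches the end of the previous month; 538 − 12 = 526 left.
July 1883 has 31 days: 526 − 31 = 495 left.
June 1883 has 30 days: 495 − 30 = 465 left.
May 1883 has 31 days: 465 − 31 = 434 left.
April 1883 has 30 days: 434 − 30 = 404 left.
March 1883 has 31 days: 404 − 31 = 373 left.
February 1883 has 28 days (1883 is not a leap year): 373 − 28 = 345 left.
January 1883 has 31 days: 345 − 31 = 314 left.
December 1882 has 31 days: 314 − 31 = 283 left.
November 1882 has 30 days: 283 − 30 = 253 left.
October 1882 has 31 days: 253 − 31 = 222 left.
September 1882 has 30 days: 222 − 30 = 192 left.
August 1882 has 31 days: 192 − 31 = 161 left.
July 1882 has 31 days: 161 − 31 = 130 left.
June 1882 has 30 days: 130 − 30 = 100 left.
May 1882 has 31 days: 100 − 31 = 69 left.
April 1882 has 30 days: 69 − 30 = 39 left.
March 1882 has 31 days: 39 − 31 = 8 left.
February 1882 has 28 days; 28 − 8 = 20 → February 20, 1882.

February 20, 1882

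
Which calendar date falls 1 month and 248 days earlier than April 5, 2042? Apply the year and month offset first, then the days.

Going back 1 month and 248 days from April 5, 2042: first the month/year part, then the days.
month 4 − 1 = 3 → March 2042.
Day 5 is valid in March, giving March 5, 2042.
Now subtract 248 days from March 5, 2042.
Going back 5 days from March 5, 2042 reaches the end of the previous month; 248 − 5 = 243 left.
February 2042 has 28 days (2042 is not a leap year): 243 − 28 = 215 left.
January 2042 has 31 days: 215 − 31 = 184 left.
December 2041 has 31 days: 184 − 31 = 153 left.
November 2041 has 30 days: 153 − 30 = 123 left.
October 2041 has 31 days: 123 − 31 = 92 left.
September 2041 has 30 days: 92 − 30 = 62 left.
August 2041 has 31 days: 62 − 31 = 31 left.
July 2041 has 31 days: 31 − 31 = 0 left.
June 2041 has 30 days; 30 − 0 = 30 → June 30, 2041.

June 30, 2041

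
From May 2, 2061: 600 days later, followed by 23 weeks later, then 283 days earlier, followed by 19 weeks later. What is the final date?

January 3, 2063

Advancing 600 days from May 2, 2061:
May has 31 days, so 31 − 2 = 29 days remain after May 2, 2061; 600 − 29 = 571 left.
June 2061 has 30 days: 571 − 30 = 541 left.
July 2061 has 31 days: 541 − 31 = 510 left.
August 2061 has 31 days: 510 − 31 = 479 left.
September 2061 has 30 days: 479 − 30 = 449 left.
October 2061 has 31 days: 449 − 31 = 418 left.
November 2061 has 30 days: 418 − 30 = 388 left.
December 2061 has 31 days: 388 − 31 = 357 left.
January 2062 has 31 days: 357 − 31 = 326 left.
February 2062 has 28 days (2062 is not a leap year): 326 − 28 = 298 left.
March 2062 has 31 days: 298 − 31 = 267 left.
April 2062 has 30 days: 267 − 30 = 237 left.
May 2062 has 31 days: 237 − 31 = 206 left.
June 2062 has 30 days: 206 − 30 = 176 left.
July 2062 has 31 days: 176 − 31 = 145 left.
August 2062 has 31 days: 145 − 31 = 114 left.
September 2062 has 30 days: 114 − 30 = 84 left.
October 2062 has 31 days: 84 − 31 = 53 left.
November 2062 has 30 days: 53 − 30 = 23 left.
23 days into December 2062 → December 23, 2062.
Adding 23 weeks (= 161 days) from December 23, 2062:
December has 31 days, so 31 − 23 = 8 days remain after December 23, 2062; 161 − 8 = 153 left.
January 2063 has 31 days: 153 − 31 = 122 left.
February 2063 has 28 days (2063 is not a leap year): 122 − 28 = 94 left.
March 2063 has 31 days: 94 − 31 = 63 left.
April 2063 has 30 days: 63 − 30 = 33 left.
May 2063 has 31 days: 33 − 31 = 2 left.
2 days into June 2063 → June 2, 2063.
Subtracting 283 days from June 2, 2063:
Going back 2 days from June 2, 2063 reaches the end of the previous month; 283 − 2 = 281 left.
May 2063 has 31 days: 281 − 31 = 250 left.
April 2063 has 30 days: 250 − 30 = 220 left.
March 2063 has 31 days: 220 − 31 = 189 left.
February 2063 has 28 days (2063 is not a leap year): 189 − 28 = 161 left.
January 2063 has 31 days: 161 − 31 = 130 left.
December 2062 has 31 days: 130 − 31 = 99 left.
November 2062 has 30 days: 99 − 30 = 69 left.
October 2062 has 31 days: 69 − 31 = 38 left.
September 2062 has 30 days: 38 − 30 = 8 left.
August 2062 has 31 days; 31 − 8 = 23 → August 23, 2062.
Advancing 19 weeks (= 133 days) from August 23, 2062:
August has 31 days, so 31 − 23 = 8 days remain after August 23, 2062; 133 − 8 = 125 left.
September 2062 has 30 days: 125 − 30 = 95 left.
October 2062 has 31 days: 95 − 31 = 64 left.
November 2062 has 30 days: 64 − 30 = 34 left.
December 2062 has 31 days: 34 − 31 = 3 left.
3 days into January 2063 → January 3, 2063.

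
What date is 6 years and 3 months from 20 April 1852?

July 20, 1858

Counting forward 6 years and 3 months from April 20, 1852.
+6 years → 1858; month 4 + 3 = 7 → July 1858.
Day 20 is valid in July, giving July 20, 1858.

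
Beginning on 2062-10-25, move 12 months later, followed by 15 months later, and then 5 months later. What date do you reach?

June 25, 2065

Adding 12 months from October 25, 2062:
month 10 + 12 = 22, which is month 10 of year 2063 → October 2063.
Day 25 is valid in October, giving October 25, 2063.
Adding 15 months from October 25, 2063:
month 10 + 15 = 25, which is month 1 of year 2065 → January 2065.
Day 25 is valid in January, giving January 25, 2065.
Advancing 5 months from January 25, 2065:
month 1 + 5 = 6 → June 2065.
Day 25 is valid in June, giving June 25, 2065.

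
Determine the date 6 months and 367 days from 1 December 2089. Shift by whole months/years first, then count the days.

Counting forward 6 months and 367 days from December 1, 2089: first the month/year part, then the days.
month 12 + 6 = 18, which is month 6 of year 2090 → June 2090.
Day 1 is valid in June, giving June 1, 2090.
Now add 367 days from June 1, 2090.
June has 30 days, so 30 − 1 = 29 days remain after June 1, 2090; 367 − 29 = 338 left.
July 2090 has 31 days: 338 − 31 = 307 left.
August 2090 has 31 days: 307 − 31 = 276 left.
September 2090 has 30 days: 276 − 30 = 246 left.
October 2090 has 31 days: 246 − 31 = 215 left.
November 2090 has 30 days: 215 − 30 = 185 left.
December 2090 has 31 days: 185 − 31 = 154 left.
January 2091 has 31 days: 154 − 31 = 123 left.
February 2091 has 28 days (2091 is not a leap year): 123 − 28 = 95 left.
March 2091 has 31 days: 95 − 31 = 64 left.
April 2091 has 30 days: 64 − 30 = 34 left.
May 2091 has 31 days: 34 − 31 = 3 left.
3 days into June 2091 → June 3, 2091.

June 3, 2091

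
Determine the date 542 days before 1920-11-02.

Counting back 542 days from November 2, 1920.
Going back 2 days from November 2, 1920 reaches the end of the previous month; 542 − 2 = 540 left.
October 1920 has 31 days: 540 − 31 = 509 left.
September 1920 has 30 days: 509 − 30 = 479 left.
August 1920 has 31 days: 479 − 31 = 448 left.
July 1920 has 31 days: 448 − 31 = 417 left.
June 1920 has 30 days: 417 − 30 = 387 left.
May 1920 has 31 days: 387 − 31 = 356 left.
April 1920 has 30 days: 356 − 30 = 326 left.
March 1920 has 31 days: 326 − 31 = 295 left.
February 1920 has 29 days (1920 is a leap year): 295 − 29 = 266 left.
January 1920 has 31 days: 266 − 31 = 235 left.
December 1919 has 31 days: 235 − 31 = 204 left.
November 1919 has 30 days: 204 − 30 = 174 left.
October 1919 has 31 days: 174 − 31 = 143 left.
September 1919 has 30 days: 143 − 30 = 113 left.
August 1919 has 31 days: 113 − 31 = 82 left.
July 1919 has 31 days: 82 − 31 = 51 left.
June 1919 has 30 days: 51 − 30 = 21 left.
May 1919 has 31 days; 31 − 21 = 10 → May 10, 1919.

May 10, 1919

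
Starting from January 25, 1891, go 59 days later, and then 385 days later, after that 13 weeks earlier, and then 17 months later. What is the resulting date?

June 13, 1893

Adding 59 days from January 25, 1891:
January has 31 days, so 31 − 25 = 6 days remain after January 25, 1891; 59 − 6 = 53 left.
February 1891 has 28 days (1891 is not a leap year): 53 − 28 = 25 left.
25 days into March 1891 → March 25, 1891.
Counting forward 385 days from March 25, 1891:
March has 31 days, so 31 − 25 = 6 days remain after March 25, 1891; 385 − 6 = 379 left.
April 1891 has 30 days: 379 − 30 = 349 left.
May 1891 has 31 days: 349 − 31 = 318 left.
June 1891 has 30 days: 318 − 30 = 288 left.
July 1891 has 31 days: 288 − 31 = 257 left.
August 1891 has 31 days: 257 − 31 = 226 left.
September 1891 has 30 days: 226 − 30 = 196 left.
October 1891 has 31 days: 196 − 31 = 165 left.
November 1891 has 30 days: 165 − 30 = 135 left.
December 1891 has 31 days: 135 − 31 = 104 left.
January 1892 has 31 days: 104 − 31 = 73 left.
February 1892 has 29 days (1892 is a leap year): 73 − 29 = 44 left.
March 1892 has 31 days: 44 − 31 = 13 left.
13 days into April 1892 → April 13, 1892.
Going back 13 weeks (= 91 days) from April 13, 1892:
Going back 13 days from April 13, 1892 reaches the end of the previous month; 91 − 13 = 78 left.
March 1892 has 31 days: 78 − 31 = 47 left.
February 1892 has 29 days (1892 is a leap year): 47 − 29 = 18 left.
January 1892 has 31 days; 31 − 18 = 13 → January 13, 1892.
Adding 17 months from January 13, 1892:
month 1 + 17 = 18, which is month 6 of year 1893 → June 1893.
Day 13 is valid in June, giving June 13, 1893.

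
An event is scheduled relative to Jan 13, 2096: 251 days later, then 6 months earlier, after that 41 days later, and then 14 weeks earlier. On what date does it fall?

January 23, 2096

Advancing 251 days from January 13, 2096:
January has 31 days, so 31 − 13 = 18 days remain after January 13, 2096; 251 − 18 = 233 left.
February 2096 has 29 days (2096 is a leap year): 233 − 29 = 204 left.
March 2096 has 31 days: 204 − 31 = 173 left.
April 2096 has 30 days: 173 − 30 = 143 left.
May 2096 has 31 days: 143 − 31 = 112 left.
June 2096 has 30 days: 112 − 30 = 82 left.
July 2096 has 31 days: 82 − 31 = 51 left.
August 2096 has 31 days: 51 − 31 = 20 left.
20 days into September 2096 → September 20, 2096.
Counting back 6 months from September 20, 2096:
month 9 − 6 = 3 → March 2096.
Day 20 is valid in March, giving March 20, 2096.
Counting forward 41 days from March 20, 2096:
March has 31 days, so 31 − 20 = 11 days remain after March 20, 2096; 41 − 11 = 30 left.
30 days into April 2096 → April 30, 2096.
Subtracting 14 weeks (= 98 days) from April 30, 2096:
Going back 30 days from April 30, 2096 reaches the end of the previous month; 98 − 30 = 68 left.
March 2096 has 31 days: 68 − 31 = 37 left.
February 2096 has 29 days (2096 is a leap year): 37 − 29 = 8 left.
January 2096 has 31 days; 31 − 8 = 23 → January 23, 2096.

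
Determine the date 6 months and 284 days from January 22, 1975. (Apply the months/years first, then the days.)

May 1, 1976

Counting forward 6 months and 284 days from January 22, 1975: first the month/year part, then the days.
month 1 + 6 = 7 → July 1975.
Day 22 is valid in July, giving July 22, 1975.
Now add 284 days from July 22, 1975.
July has 31 days, so 31 − 22 = 9 days remain after July 22, 1975; 284 − 9 = 275 left.
August 1975 has 31 days: 275 − 31 = 244 left.
September 1975 has 30 days: 244 − 30 = 214 left.
October 1975 has 31 days: 214 − 31 = 183 left.
November 1975 has 30 days: 183 − 30 = 153 left.
December 1975 has 31 days: 153 − 31 = 122 left.
January 1976 has 31 days: 122 − 31 = 91 left.
February 1976 has 29 days (1976 is a leap year): 91 − 29 = 62 left.
March 1976 has 31 days: 62 − 31 = 31 left.
April 1976 has 30 days: 31 − 30 = 1 left.
1 day into May 1976 → May 1, 1976.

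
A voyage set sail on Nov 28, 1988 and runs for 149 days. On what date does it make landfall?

April 26, 1989

Advancing 149 days from November 28, 1988.
November has 30 days, so 30 − 28 = 2 days remain after November 28, 1988; 149 − 2 = 147 left.
December 1988 has 31 days: 147 − 31 = 116 left.
January 1989 has 31 days: 116 − 31 = 85 left.
February 1989 has 28 days (1989 is not a leap year): 85 − 28 = 57 left.
March 1989 has 31 days: 57 − 31 = 26 left.
26 days into April 1989 → April 26, 1989.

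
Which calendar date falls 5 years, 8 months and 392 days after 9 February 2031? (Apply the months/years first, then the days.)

November 5, 2037

Advancing 5 years, 8 months and 392 days from February 9, 2031: first the month/year part, then the days.
+5 years → 2036; month 2 + 8 = 10 → October 2036.
Day 9 is valid in October, giving October 9, 2036.
Now add 392 days from October 9, 2036.
October has 31 days, so 31 − 9 = 22 days remain after October 9, 2036; 392 − 22 = 370 left.
November 2036 has 30 days: 370 − 30 = 340 left.
December 2036 has 31 days: 340 − 31 = 309 left.
January 2037 has 31 days: 309 − 31 = 278 left.
February 2037 has 28 days (2037 is not a leap year): 278 − 28 = 250 left.
March 2037 has 31 days: 250 − 31 = 219 left.
April 2037 has 30 days: 219 − 30 = 189 left.
May 2037 has 31 days: 189 − 31 = 158 left.
June 2037 has 30 days: 158 − 30 = 128 left.
July 2037 has 31 days: 128 − 31 = 97 left.
August 2037 has 31 days: 97 − 31 = 66 left.
September 2037 has 30 days: 66 − 30 = 36 left.
October 2037 has 31 days: 36 − 31 = 5 left.
5 days into November 2037 → November 5, 2037.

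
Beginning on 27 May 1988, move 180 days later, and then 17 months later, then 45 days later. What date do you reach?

Adding 180 days from May 27, 1988:
May has 31 days, so 31 − 27 = 4 days remain after May 27, 1988; 180 − 4 = 176 left.
June 1988 has 30 days: 176 − 30 = 146 left.
July 1988 has 31 days: 146 − 31 = 115 left.
August 1988 has 31 days: 115 − 31 = 84 left.
September 1988 has 30 days: 84 − 30 = 54 left.
October 1988 has 31 days: 54 − 31 = 23 left.
23 days into November 1988 → November 23, 1988.
Counting forward 17 months from November 23, 1988:
month 11 + 17 = 28, which is month 4 of year 1990 → April 1990.
Day 23 is valid in April, giving April 23, 1990.
Adding 45 days from April 23, 1990:
April has 30 days, so 30 − 23 = 7 days remain after April 23, 1990; 45 − 7 = 38 left.
May 1990 has 31 days: 38 − 31 = 7 left.
7 days into June 1990 → June 7, 1990.

June 7, 1990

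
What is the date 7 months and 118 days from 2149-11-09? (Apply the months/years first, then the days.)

October 5, 2150

Counting forward 7 months and 118 days from November 9, 2149: first the month/year part, then the days.
month 11 + 7 = 18, which is month 6 of year 2150 → June 2150.
Day 9 is valid in June, giving June 9, 2150.
Now add 118 days from June 9, 2150.
June has 30 days, so 30 − 9 = 21 days remain after June 9, 2150; 118 − 21 = 97 left.
July 2150 has 31 days: 97 − 31 = 66 left.
August 2150 has 31 days: 66 − 31 = 35 left.
September 2150 has 30 days: 35 − 30 = 5 left.
5 days into October 2150 → October 5, 2150.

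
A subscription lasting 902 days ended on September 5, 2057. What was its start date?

Going back 902 days from September 5, 2057.
Going back 5 days from September 5, 2057 reaches the end of the previous month; 902 − 5 = 897 left.
August 2057 has 31 days: 897 − 31 = 866 left.
July 2057 has 31 days: 866 − 31 = 835 left.
June 2057 has 30 days: 835 − 30 = 805 left.
May 2057 has 31 days: 805 − 31 = 774 left.
April 2057 has 30 days: 774 − 30 = 744 left.
March 2057 has 31 days: 744 − 31 = 713 left.
February 2057 has 28 days (2057 is not a leap year): 713 − 28 = 685 left.
January 2057 has 31 days: 685 − 31 = 654 left.
December 2056 has 31 days: 654 − 31 = 623 left.
November 2056 has 30 days: 623 − 30 = 593 left.
October 2056 has 31 days: 593 − 31 = 562 left.
September 2056 has 30 days: 562 − 30 = 532 left.
August 2056 has 31 days: 532 − 31 = 501 left.
July 2056 has 31 days: 501 − 31 = 470 left.
June 2056 has 30 days: 470 − 30 = 440 left.
May 2056 has 31 days: 440 − 31 = 409 left.
April 2056 has 30 days: 409 − 30 = 379 left.
March 2056 has 31 days: 379 − 31 = 348 left.
February 2056 has 29 days (2056 is a leap year): 348 − 29 = 319 left.
January 2056 has 31 days: 319 − 31 = 288 left.
December 2055 has 31 days: 288 − 31 = 257 left.
November 2055 has 30 days: 257 − 30 = 227 left.
October 2055 has 31 days: 227 − 31 = 196 left.
September 2055 has 30 days: 196 − 30 = 166 left.
August 2055 has 31 days: 166 − 31 = 135 left.
July 2055 has 31 days: 135 − 31 = 104 left.
June 2055 has 30 days: 104 − 30 = 74 left.
May 2055 has 31 days: 74 − 31 = 43 left.
April 2055 has 30 days: 43 − 30 = 13 left.
March 2055 has 31 days; 31 − 13 = 18 → March 18, 2055.

March 18, 2055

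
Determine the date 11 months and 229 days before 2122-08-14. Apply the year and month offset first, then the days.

Subtracting 11 months and 229 days from August 14, 2122: first the month/year part, then the days.
month 8 − 11 = -3, which is month 9 of year 2121 → September 2121.
Day 14 is valid in September, giving September 14, 2121.
Now subtract 229 days from September 14, 2121.
Going back 14 days from September 14, 2121 reaches the end of the previous month; 229 − 14 = 215 left.
August 2121 has 31 days: 215 − 31 = 184 left.
July 2121 has 31 days: 184 − 31 = 153 left.
June 2121 has 30 days: 153 − 30 = 123 left.
May 2121 has 31 days: 123 − 31 = 92 left.
April 2121 has 30 days: 92 − 30 = 62 left.
March 2121 has 31 days: 62 − 31 = 31 left.
February 2121 has 28 days (2121 is not a leap year): 31 − 28 = 3 left.
January 2121 has 31 days; 31 − 3 = 28 → January 28, 2121.

January 28, 2121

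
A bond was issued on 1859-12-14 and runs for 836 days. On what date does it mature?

Counting forward 836 days from December 14, 1859.
December has 31 days, so 31 − 14 = 17 days remain after December 14, 1859; 836 − 17 = 819 left.
January 1860 has 31 days: 819 − 31 = 788 left.
February 1860 has 29 days (1860 is a leap year): 788 − 29 = 759 left.
March 1860 has 31 days: 759 − 31 = 728 left.
April 1860 has 30 days: 728 − 30 = 698 left.
May 1860 has 31 days: 698 − 31 = 667 left.
June 1860 has 30 days: 667 − 30 = 637 left.
July 1860 has 31 days: 637 − 31 = 606 left.
August 1860 has 31 days: 606 − 31 = 575 left.
September 1860 has 30 days: 575 − 30 = 545 left.
October 1860 has 31 days: 545 − 31 = 514 left.
November 1860 has 30 days: 514 − 30 = 484 left.
December 1860 has 31 days: 484 − 31 = 453 left.
January 1861 has 31 days: 453 − 31 = 422 left.
February 1861 has 28 days (1861 is not a leap year): 422 − 28 = 394 left.
March 1861 has 31 days: 394 − 31 = 363 left.
April 1861 has 30 days: 363 − 30 = 333 left.
May 1861 has 31 days: 333 − 31 = 302 left.
June 1861 has 30 days: 302 − 30 = 272 left.
July 1861 has 31 days: 272 − 31 = 241 left.
August 1861 has 31 days: 241 − 31 = 210 left.
September 1861 has 30 days: 210 − 30 = 180 left.
October 1861 has 31 days: 180 − 31 = 149 left.
November 1861 has 30 days: 149 − 30 = 119 left.
December 1861 has 31 days: 119 − 31 = 88 left.
January 1862 has 31 days: 88 − 31 = 57 left.
February 1862 has 28 days (1862 is not a leap year): 57 − 28 = 29 left.
29 days into March 1862 → March 29, 1862.

March 29, 1862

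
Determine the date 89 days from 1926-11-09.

February 6, 1927

Counting forward 89 days from November 9, 1926.
November has 30 days, so 30 − 9 = 21 days remain after November 9, 1926; 89 − 21 = 68 left.
December 1926 has 31 days: 68 − 31 = 37 left.
January 1927 has 31 days: 37 − 31 = 6 left.
6 days into February 1927 → February 6, 1927.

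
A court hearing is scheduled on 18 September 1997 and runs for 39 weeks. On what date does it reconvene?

June 18, 1998

Advancing 39 weeks = 273 days from September 18, 1997.
September has 30 days, so 30 − 18 = 12 days remain after September 18, 1997; 273 − 12 = 261 left.
October 1997 has 31 days: 261 − 31 = 230 left.
November 1997 has 30 days: 230 − 30 = 200 left.
December 1997 has 31 days: 200 − 31 = 169 left.
January 1998 has 31 days: 169 − 31 = 138 left.
February 1998 has 28 days (1998 is not a leap year): 138 − 28 = 110 left.
March 1998 has 31 days: 110 − 31 = 79 left.
April 1998 has 30 days: 79 − 30 = 49 left.
May 1998 has 31 days: 49 − 31 = 18 left.
18 days into June 1998 → June 18, 1998.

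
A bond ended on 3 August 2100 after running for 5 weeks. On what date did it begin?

Counting back 5 weeks = 35 days from August 3, 2100.
Going back 3 days from August 3, 2100 reaches the end of the previous month; 35 − 3 = 32 left.
July 2100 has 31 days: 32 − 31 = 1 left.
June 2100 has 30 days; 30 − 1 = 29 → June 29, 2100.

June 29, 2100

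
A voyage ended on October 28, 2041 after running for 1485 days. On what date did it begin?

October 4, 2037

Counting back 1485 days from October 28, 2041.
Going back 28 days from October 28, 2041 reaches the end of the previous month; 1485 − 28 = 1457 left.
September 2041 has 30 days: 1457 − 30 = 1427 left.
August 2041 has 31 days: 1427 − 31 = 1396 left.
July 2041 has 31 days: 1396 − 31 = 1365 left.
June 2041 has 30 days: 1365 − 30 = 1335 left.
May 2041 has 31 days: 1335 − 31 = 1304 left.
April 2041 has 30 days: 1304 − 30 = 1274 left.
March 2041 has 31 days: 1274 − 31 = 1243 left.
February 2041 has 28 days (2041 is not a leap year): 1243 − 28 = 1215 left.
January 2041 has 31 days: 1215 − 31 = 1184 left.
December 2040 has 31 days: 1184 − 31 = 1153 left.
November 2040 has 30 days: 1153 − 30 = 1123 left.
October 2040 has 31 days: 1123 − 31 = 1092 left.
September 2040 has 30 days: 1092 − 30 = 1062 left.
August 2040 has 31 days: 1062 − 31 = 1031 left.
July 2040 has 31 days: 1031 − 31 = 1000 left.
June 2040 has 30 days: 1000 − 30 = 970 left.
May 2040 has 31 days: 970 − 31 = 939 left.
April 2040 has 30 days: 939 − 30 = 909 left.
March 2040 has 31 days: 909 − 31 = 878 left.
February 2040 has 29 days (2040 is a leap year): 878 − 29 = 849 left.
January 2040 has 31 days: 849 − 31 = 818 left.
December 2039 has 31 days: 818 − 31 = 787 left.
November 2039 has 30 days: 787 − 30 = 757 left.
October 2039 has 31 days: 757 − 31 = 726 left.
September 2039 has 30 days: 726 − 30 = 696 left.
August 2039 has 31 days: 696 − 31 = 665 left.
July 2039 has 31 days: 665 − 31 = 634 left.
June 2039 has 30 days: 634 − 30 = 604 left.
May 2039 has 31 days: 604 − 31 = 573 left.
April 2039 has 30 days: 573 − 30 = 543 left.
March 2039 has 31 days: 543 − 31 = 512 left.
February 2039 has 28 days (2039 is not a leap year): 512 − 28 = 484 left.
January 2039 has 31 days: 484 − 31 = 453 left.
December 2038 has 31 days: 453 − 31 = 422 left.
November 2038 has 30 days: 422 − 30 = 392 left.
October 2038 has 31 days: 392 − 31 = 361 left.
September 2038 has 30 days: 361 − 30 = 331 left.
August 2038 has 31 days: 331 − 31 = 300 left.
July 2038 has 31 days: 300 − 31 = 269 left.
June 2038 has 30 days: 269 − 30 = 239 left.
May 2038 has 31 days: 239 − 31 = 208 left.
April 2038 has 30 days: 208 − 30 = 178 left.
March 2038 has 31 days: 178 − 31 = 147 left.
February 2038 has 28 days (2038 is not a leap year): 147 − 28 = 119 left.
January 2038 has 31 days: 119 − 31 = 88 left.
December 2037 has 31 days: 88 − 31 = 57 left.
November 2037 has 30 days: 57 − 30 = 27 left.
October 2037 has 31 days; 31 − 27 = 4 → October 4, 2037.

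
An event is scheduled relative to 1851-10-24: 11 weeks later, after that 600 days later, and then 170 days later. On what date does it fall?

Counting forward 11 weeks (= 77 days) from October 24, 1851:
October has 31 days, so 31 − 24 = 7 days remain after October 24, 1851; 77 − 7 = 70 left.
November 1851 has 30 days: 70 − 30 = 40 left.
December 1851 has 31 days: 40 − 31 = 9 left.
9 days into January 1852 → January 9, 1852.
Adding 600 days from January 9, 1852:
January has 31 days, so 31 − 9 = 22 days remain after January 9, 1852; 600 − 22 = 578 left.
February 1852 has 29 days (1852 is a leap year): 578 − 29 = 549 left.
March 1852 has 31 days: 549 − 31 = 518 left.
April 1852 has 30 days: 518 − 30 = 488 left.
May 1852 has 31 days: 488 − 31 = 457 left.
June 1852 has 30 days: 457 − 30 = 427 left.
July 1852 has 31 days: 427 − 31 = 396 left.
August 1852 has 31 days: 396 − 31 = 365 left.
September 1852 has 30 days: 365 − 30 = 335 left.
October 1852 has 31 days: 335 − 31 = 304 left.
November 1852 has 30 days: 304 − 30 = 274 left.
December 1852 has 31 days: 274 − 31 = 243 left.
January 1853 has 31 days: 243 − 31 = 212 left.
February 1853 has 28 days (1853 is not a leap year): 212 − 28 = 184 left.
March 1853 has 31 days: 184 − 31 = 153 left.
April 1853 has 30 days: 153 − 30 = 123 left.
May 1853 has 31 days: 123 − 31 = 92 left.
June 1853 has 30 days: 92 − 30 = 62 left.
July 1853 has 31 days: 62 − 31 = 31 left.
31 days into August 1853 → August 31, 1853.
Advancing 170 days from August 31, 1853:
August has 31 days, so 31 − 31 = 0 days remain after August 31, 1853; 170 − 0 = 170 left.
September 1853 has 30 days: 170 − 30 = 140 left.
October 1853 has 31 days: 140 − 31 = 109 left.
November 1853 has 30 days: 109 − 30 = 79 left.
December 1853 has 31 days: 79 − 31 = 48 left.
January 1854 has 31 days: 48 − 31 = 17 left.
17 days into February 1854 → February 17, 1854.

February 17, 1854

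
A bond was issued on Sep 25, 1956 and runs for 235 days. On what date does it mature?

Advancing 235 days from September 25, 1956.
September has 30 days, so 30 − 25 = 5 days remain after September 25, 1956; 235 − 5 = 230 left.
October 1956 has 31 days: 230 − 31 = 199 left.
November 1956 has 30 days: 199 − 30 = 169 left.
December 1956 has 31 days: 169 − 31 = 138 left.
January 1957 has 31 days: 138 − 31 = 107 left.
February 1957 has 28 days (1957 is not a leap year): 107 − 28 = 79 left.
March 1957 has 31 days: 79 − 31 = 48 left.
April 1957 has 30 days: 48 − 30 = 18 left.
18 days into May 1957 → May 18, 1957.

May 18, 1957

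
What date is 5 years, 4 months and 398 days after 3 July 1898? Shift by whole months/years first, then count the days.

Advancing 5 years, 4 months and 398 days from July 3, 1898: first the month/year part, then the days.
+5 years → 1903; month 7 + 4 = 11 → November 1903.
Day 3 is valid in November, giving November 3, 1903.
Now add 398 days from November 3, 1903.
November has 30 days, so 30 − 3 = 27 days remain after November 3, 1903; 398 − 27 = 371 left.
December 1903 has 31 days: 371 − 31 = 340 left.
January 1904 has 31 days: 340 − 31 = 309 left.
February 1904 has 29 days (1904 is a leap year): 309 − 29 = 280 left.
March 1904 has 31 days: 280 − 31 = 249 left.
April 1904 has 30 days: 249 − 30 = 219 left.
May 1904 has 31 days: 219 − 31 = 188 left.
June 1904 has 30 days: 188 − 30 = 158 left.
July 1904 has 31 days: 158 − 31 = 127 left.
August 1904 has 31 days: 127 − 31 = 96 left.
September 1904 has 30 days: 96 − 30 = 66 left.
October 1904 has 31 days: 66 − 31 = 35 left.
November 1904 has 30 days: 35 − 30 = 5 left.
5 days into December 1904 → December 5, 1904.

December 5, 1904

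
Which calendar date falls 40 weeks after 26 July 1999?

Advancing 40 weeks = 280 days from July 26, 1999.
July has 31 days, so 31 − 26 = 5 days remain after July 26, 1999; 280 − 5 = 275 left.
August 1999 has 31 days: 275 − 31 = 244 left.
September 1999 has 30 days: 244 − 30 = 214 left.
October 1999 has 31 days: 214 − 31 = 183 left.
November 1999 has 30 days: 183 − 30 = 153 left.
December 1999 has 31 days: 153 − 31 = 122 left.
January 2000 has 31 days: 122 − 31 = 91 left.
February 2000 has 29 days (2000 is a leap year (divisible by 400)): 91 − 29 = 62 left.
March 2000 has 31 days: 62 − 31 = 31 left.
April 2000 has 30 days: 31 − 30 = 1 left.
1 day into May 2000 → May 1, 2000.

May 1, 2000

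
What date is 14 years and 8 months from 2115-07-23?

March 23, 2130

Counting forward 14 years and 8 months from July 23, 2115.
+14 years → 2129; month 7 + 8 = 15, which is month 3 of year 2130 → March 2130.
Day 23 is valid in March, giving March 23, 2130.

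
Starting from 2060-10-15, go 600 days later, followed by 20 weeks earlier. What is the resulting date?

Adding 600 days from October 15, 2060:
October has 31 days, so 31 − 15 = 16 days remain after October 15, 2060; 600 − 16 = 584 left.
November 2060 has 30 days: 584 − 30 = 554 left.
December 2060 has 31 days: 554 − 31 = 523 left.
January 2061 has 31 days: 523 − 31 = 492 left.
February 2061 has 28 days (2061 is not a leap year): 492 − 28 = 464 left.
March 2061 has 31 days: 464 − 31 = 433 left.
April 2061 has 30 days: 433 − 30 = 403 left.
May 2061 has 31 days: 403 − 31 = 372 left.
June 2061 has 30 days: 372 − 30 = 342 left.
July 2061 has 31 days: 342 − 31 = 311 left.
August 2061 has 31 days: 311 − 31 = 280 left.
September 2061 has 30 days: 280 − 30 = 250 left.
October 2061 has 31 days: 250 − 31 = 219 left.
November 2061 has 30 days: 219 − 30 = 189 left.
December 2061 has 31 days: 189 − 31 = 158 left.
January 2062 has 31 days: 158 − 31 = 127 left.
February 2062 has 28 days (2062 is not a leap year): 127 − 28 = 99 left.
March 2062 has 31 days: 99 − 31 = 68 left.
April 2062 has 30 days: 68 − 30 = 38 left.
May 2062 has 31 days: 38 − 31 = 7 left.
7 days into June 2062 → June 7, 2062.
Subtracting 20 weeks (= 140 days) from June 7, 2062:
Going back 7 days from June 7, 2062 reaches the end of the previous month; 140 − 7 = 133 left.
May 2062 has 31 days: 133 − 31 = 102 left.
April 2062 has 30 days: 102 − 30 = 72 left.
March 2062 has 31 days: 72 − 31 = 41 left.
February 2062 has 28 days (2062 is not a leap year): 41 − 28 = 13 left.
January 2062 has 31 days; 31 − 13 = 18 → January 18, 2062.

January 18, 2062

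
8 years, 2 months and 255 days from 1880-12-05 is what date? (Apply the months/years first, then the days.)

October 18, 1889

Counting forward 8 years, 2 months and 255 days from December 5, 1880: first the month/year part, then the days.
+8 years → 1888; month 12 + 2 = 14, which is month 2 of year 1889 → February 1889.
Day 5 is valid in February, giving February 5, 1889.
Now add 255 days from February 5, 1889.
February has 28 days, so 28 − 5 = 23 days remain after February 5, 1889; 255 − 23 = 232 left.
March 1889 has 31 days: 232 − 31 = 201 left.
April 1889 has 30 days: 201 − 30 = 171 left.
May 1889 has 31 days: 171 − 31 = 140 left.
June 1889 has 30 days: 140 − 30 = 110 left.
July 1889 has 31 days: 110 − 31 = 79 left.
August 1889 has 31 days: 79 − 31 = 48 left.
September 1889 has 30 days: 48 − 30 = 18 left.
18 days into October 1889 → October 18, 1889.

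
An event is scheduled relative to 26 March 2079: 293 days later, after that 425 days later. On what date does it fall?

March 13, 2081

Adding 293 days from March 26, 2079:
March has 31 days, so 31 − 26 = 5 days remain after March 26, 2079; 293 − 5 = 288 left.
April 2079 has 30 days: 288 − 30 = 258 left.
May 2079 has 31 days: 258 − 31 = 227 left.
June 2079 has 30 days: 227 − 30 = 197 left.
July 2079 has 31 days: 197 − 31 = 166 left.
August 2079 has 31 days: 166 − 31 = 135 left.
September 2079 has 30 days: 135 − 30 = 105 left.
October 2079 has 31 days: 105 − 31 = 74 left.
November 2079 has 30 days: 74 − 30 = 44 left.
December 2079 has 31 days: 44 − 31 = 13 left.
13 days into January 2080 → January 13, 2080.
Advancing 425 days from January 13, 2080:
January has 31 days, so 31 − 13 = 18 days remain after January 13, 2080; 425 − 18 = 407 left.
February 2080 has 29 days (2080 is a leap year): 407 − 29 = 378 left.
March 2080 has 31 days: 378 − 31 = 347 left.
April 2080 has 30 days: 347 − 30 = 317 left.
May 2080 has 31 days: 317 − 31 = 286 left.
June 2080 has 30 days: 286 − 30 = 256 left.
July 2080 has 31 days: 256 − 31 = 225 left.
August 2080 has 31 days: 225 − 31 = 194 left.
September 2080 has 30 days: 194 − 30 = 164 left.
October 2080 has 31 days: 164 − 31 = 133 left.
November 2080 has 30 days: 133 − 30 = 103 left.
December 2080 has 31 days: 103 − 31 = 72 left.
January 2081 has 31 days: 72 − 31 = 41 left.
February 2081 has 28 days (2081 is not a leap year): 41 − 28 = 13 left.
13 days into March 2081 → March 13, 2081.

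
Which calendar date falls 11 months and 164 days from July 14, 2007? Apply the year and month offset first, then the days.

November 25, 2008

Counting forward 11 months and 164 days from July 14, 2007: first the month/year part, then the days.
month 7 + 11 = 18, which is month 6 of year 2008 → June 2008.
Day 14 is valid in June, giving June 14, 2008.
Now add 164 days from June 14, 2008.
June has 30 days, so 30 − 14 = 16 days remain after June 14, 2008; 164 − 16 = 148 left.
July 2008 has 31 days: 148 − 31 = 117 left.
August 2008 has 31 days: 117 − 31 = 86 left.
September 2008 has 30 days: 86 − 30 = 56 left.
October 2008 has 31 days: 56 − 31 = 25 left.
25 days into November 2008 → November 25, 2008.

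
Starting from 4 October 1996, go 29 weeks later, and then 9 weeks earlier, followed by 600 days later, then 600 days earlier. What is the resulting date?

Adding 29 weeks (= 203 days) from October 4, 1996:
October has 31 days, so 31 − 4 = 27 days remain after October 4, 1996; 203 − 27 = 176 left.
November 1996 has 30 days: 176 − 30 = 146 left.
December 1996 has 31 days: 146 − 31 = 115 left.
January 1997 has 31 days: 115 − 31 = 84 left.
February 1997 has 28 days (1997 is not a leap year): 84 − 28 = 56 left.
March 1997 has 31 days: 56 − 31 = 25 left.
25 days into April 1997 → April 25, 1997.
Counting back 9 weeks (= 63 days) from April 25, 1997:
Going back 25 days from April 25, 1997 reaches the end of the previous month; 63 − 25 = 38 left.
March 1997 has 31 days: 38 − 31 = 7 left.
February 1997 has 28 days; 28 − 7 = 21 → February 21, 1997.
Counting forward 600 days from February 21, 1997:
February has 28 days, so 28 − 21 = 7 days remain after February 21, 1997; 600 − 7 = 593 left.
March 1997 has 31 days: 593 − 31 = 562 left.
April 1997 has 30 days: 562 − 30 = 532 left.
May 1997 has 31 days: 532 − 31 = 501 left.
June 1997 has 30 days: 501 − 30 = 471 left.
July 1997 has 31 days: 471 − 31 = 440 left.
August 1997 has 31 days: 440 − 31 = 409 left.
September 1997 has 30 days: 409 − 30 = 379 left.
October 1997 has 31 days: 379 − 31 = 348 left.
November 1997 has 30 days: 348 − 30 = 318 left.
December 1997 has 31 days: 318 − 31 = 287 left.
January 1998 has 31 days: 287 − 31 = 256 left.
February 1998 has 28 days (1998 is not a leap year): 256 − 28 = 228 left.
March 1998 has 31 days: 228 − 31 = 197 left.
April 1998 has 30 days: 197 − 30 = 167 left.
May 1998 has 31 days: 167 − 31 = 136 left.
June 1998 has 30 days: 136 − 30 = 106 left.
July 1998 has 31 days: 106 − 31 = 75 left.
August 1998 has 31 days: 75 − 31 = 44 left.
September 1998 has 30 days: 44 − 30 = 14 left.
14 days into October 1998 → October 14, 1998.
Subtracting 600 days from October 14, 1998:
Going back 14 days from October 14, 1998 reaches the end of the previous month; 600 − 14 = 586 left.
September 1998 has 30 days: 586 − 30 = 556 left.
August 1998 has 31 days: 556 − 31 = 525 left.
July 1998 has 31 days: 525 − 31 = 494 left.
June 1998 has 30 days: 494 − 30 = 464 left.
May 1998 has 31 days: 464 − 31 = 433 left.
April 1998 has 30 days: 433 − 30 = 403 left.
March 1998 has 31 days: 403 − 31 = 372 left.
February 1998 has 28 days (1998 is not a leap year): 372 − 28 = 344 left.
January 1998 has 31 days: 344 − 31 = 313 left.
December 1997 has 31 days: 313 − 31 = 282 left.
November 1997 has 30 days: 282 − 30 = 252 left.
October 1997 has 31 days: 252 − 31 = 221 left.
September 1997 has 30 days: 221 − 30 = 191 left.
August 1997 has 31 days: 191 − 31 = 160 left.
July 1997 has 31 days: 160 − 31 = 129 left.
June 1997 has 30 days: 129 − 30 = 99 left.
May 1997 has 31 days: 99 − 31 = 68 left.
April 1997 has 30 days: 68 − 30 = 38 left.
March 1997 has 31 days: 38 − 31 = 7 left.
February 1997 has 28 days; 28 − 7 = 21 → February 21, 1997.

February 21, 1997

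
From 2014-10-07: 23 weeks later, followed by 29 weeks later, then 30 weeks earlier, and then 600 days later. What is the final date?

Counting forward 23 weeks (= 161 days) from October 7, 2014:
October has 31 days, so 31 − 7 = 24 days remain after October 7, 2014; 161 − 24 = 137 left.
November 2014 has 30 days: 137 − 30 = 107 left.
December 2014 has 31 days: 107 − 31 = 76 left.
January 2015 has 31 days: 76 − 31 = 45 left.
February 2015 has 28 days (2015 is not a leap year): 45 − 28 = 17 left.
17 days into March 2015 → March 17, 2015.
Counting forward 29 weeks (= 203 days) from March 17, 2015:
March has 31 days, so 31 − 17 = 14 days remain after March 17, 2015; 203 − 14 = 189 left.
April 2015 has 30 days: 189 − 30 = 159 left.
May 2015 has 31 days: 159 − 31 = 128 left.
June 2015 has 30 days: 128 − 30 = 98 left.
July 2015 has 31 days: 98 − 31 = 67 left.
August 2015 has 31 days: 67 − 31 = 36 left.
September 2015 has 30 days: 36 − 30 = 6 left.
6 days into October 2015 → October 6, 2015.
Counting back 30 weeks (= 210 days) from October 6, 2015:
Going back 6 days from October 6, 2015 reaches the end of the previous month; 210 − 6 = 204 left.
September 2015 has 30 days: 204 − 30 = 174 left.
August 2015 has 31 days: 174 − 31 = 143 left.
July 2015 has 31 days: 143 − 31 = 112 left.
June 2015 has 30 days: 112 − 30 = 82 left.
May 2015 has 31 days: 82 − 31 = 51 left.
April 2015 has 30 days: 51 − 30 = 21 left.
March 2015 has 31 days; 31 − 21 = 10 → March 10, 2015.
Adding 600 days from March 10, 2015:
March has 31 days, so 31 − 10 = 21 days remain after March 10, 2015; 600 − 21 = 579 left.
April 2015 has 30 days: 579 − 30 = 549 left.
May 2015 has 31 days: 549 − 31 = 518 left.
June 2015 has 30 days: 518 − 30 = 488 left.
July 2015 has 31 days: 488 − 31 = 457 left.
August 2015 has 31 days: 457 − 31 = 426 left.
September 2015 has 30 days: 426 − 30 = 396 left.
October 2015 has 31 days: 396 − 31 = 365 left.
November 2015 has 30 days: 365 − 30 = 335 left.
December 2015 has 31 days: 335 − 31 = 304 left.
January 2016 has 31 days: 304 − 31 = 273 left.
February 2016 has 29 days (2016 is a leap year): 273 − 29 = 244 left.
March 2016 has 31 days: 244 − 31 = 213 left.
April 2016 has 30 days: 213 − 30 = 183 left.
May 2016 has 31 days: 183 − 31 = 152 left.
June 2016 has 30 days: 152 − 30 = 122 left.
July 2016 has 31 days: 122 − 31 = 91 left.
August 2016 has 31 days: 91 − 31 = 60 left.
September 2016 has 30 days: 60 − 30 = 30 left.
30 days into October 2016 → October 30, 2016.

October 30, 2016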